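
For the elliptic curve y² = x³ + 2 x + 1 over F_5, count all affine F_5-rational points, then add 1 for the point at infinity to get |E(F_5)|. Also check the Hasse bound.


Affine points = {(0, 1), (0, 4), (1, 2), (1, 3), (3, 2), (3, 3)}; affine count = 6; |E(F_5)| = 7.

Discriminant check: Δ ∝ 4a³ + 27b² = 4·2³ + 27·1² = 4·8 + 27·1 ≡ 4 (mod 5). Nonzero ⇒ E is nonsingular.
For each x ∈ F_5, compute rhs = x³ + 2·x + 1 mod 5, then count y ∈ F_5 with y² ≡ rhs.
  x = 0: rhs = 1, matching y values: 1, 4 (2 points).
  x = 1: rhs = 4, matching y values: 2, 3 (2 points).
  x = 2: rhs = 3, matching y values: none (0 points).
  x = 3: rhs = 4, matching y values: 2, 3 (2 points).
  x = 4: rhs = 3, matching y values: none (0 points).
Total affine count: 6.
Full point count |E(F_5)| = 6 + 1 = 7.
Hasse bound: |7 − (5+1)| = |1| = 1 ≤ 2√5 ≈ 4.4721 ✓.


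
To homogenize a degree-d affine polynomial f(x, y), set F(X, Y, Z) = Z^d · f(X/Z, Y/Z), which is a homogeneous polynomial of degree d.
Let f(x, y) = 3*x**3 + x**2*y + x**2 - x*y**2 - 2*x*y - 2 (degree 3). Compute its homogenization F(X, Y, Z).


F(X, Y, Z) = 3*X**3 + X**2*Y + X**2*Z - X*Y**2 - 2*X*Y*Z - 2*Z**3

deg(f) = 3.
Substitute x = X/Z, y = Y/Z into f, then multiply by Z^3.
  monomial 3·x^3·y^0 ↦ 3·X^3·Y^0·Z^0.
  monomial 1·x^2·y^1 ↦ 1·X^2·Y^1·Z^0.
  monomial 1·x^2·y^0 ↦ 1·X^2·Y^0·Z^1.
  monomial -1·x^1·y^2 ↦ -1·X^1·Y^2·Z^0.
  monomial -2·x^1·y^1 ↦ -2·X^1·Y^1·Z^1.
  monomial -2·x^0·y^0 ↦ -2·X^0·Y^0·Z^3.
Collecting: F(X, Y, Z) = 3*X**3 + X**2*Y + X**2*Z - X*Y**2 - 2*X*Y*Z - 2*Z**3.


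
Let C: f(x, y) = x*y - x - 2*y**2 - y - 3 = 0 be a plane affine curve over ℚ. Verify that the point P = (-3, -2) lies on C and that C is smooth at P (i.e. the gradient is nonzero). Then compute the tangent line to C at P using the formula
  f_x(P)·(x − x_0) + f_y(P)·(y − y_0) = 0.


Tangent line at P: -3*x + 4*y - 1 = 0.

Step 1: f(-3, -2) = 0, so P lies on C.
Step 2: partial derivatives
  f_x(x, y) = y - 1, f_y(x, y) = x - 4*y - 1.
  f_x(P) = -3, f_y(P) = 4 (gradient nonzero, so P is smooth).
Step 3: tangent line at P: -3·(x − -3) + 4·(y − -2) = 0.
Expanding: -3*x + 4*y - 1 = 0.


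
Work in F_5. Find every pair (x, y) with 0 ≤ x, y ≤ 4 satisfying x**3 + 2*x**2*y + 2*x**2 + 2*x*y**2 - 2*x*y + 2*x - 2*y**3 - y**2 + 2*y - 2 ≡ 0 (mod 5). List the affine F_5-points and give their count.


Affine F_5-points: {(1, 2), (2, 1), (4, 4)}; count = 3.

For each of the 25 pairs (x, y) ∈ F_5², evaluate f(x, y) mod 5. Record the zeros.
  x = 0: [0↦3, 1↦2, 2↦2, 3↦1, 4↦2]  zeros at y ∈ ∅
  x = 1: [0↦3, 1↦4, 2↦0, 3↦4, 4↦4]  zeros at y ∈ {2}
  x = 2: [0↦3, 1↦0, 2↦1, 3↦4, 4↦2]  zeros at y ∈ {1}
  x = 3: [0↦4, 1↦1, 2↦1, 3↦2, 4↦2]  zeros at y ∈ ∅
  x = 4: [0↦2, 1↦3, 2↦1, 3↦4, 4↦0]  zeros at y ∈ {4}
Collecting zeros: affine points = {(1, 2), (2, 1), (4, 4)}.
Total count |C(F_5)_aff| = 3.


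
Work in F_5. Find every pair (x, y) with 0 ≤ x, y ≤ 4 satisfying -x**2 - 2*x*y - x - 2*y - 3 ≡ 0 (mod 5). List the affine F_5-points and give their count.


Affine F_5-points: {(0, 1), (1, 0), (2, 1), (3, 0)}; count = 4.

For each of the 25 pairs (x, y) ∈ F_5², evaluate f(x, y) mod 5. Record the zeros.
  x = 0: [0↦2, 1↦0, 2↦3, 3↦1, 4↦4]  zeros at y ∈ {1}
  x = 1: [0↦0, 1↦1, 2↦2, 3↦3, 4↦4]  zeros at y ∈ {0}
  x = 2: [0↦1, 1↦0, 2↦4, 3↦3, 4↦2]  zeros at y ∈ {1}
  x = 3: [0↦0, 1↦2, 2↦4, 3↦1, 4↦3]  zeros at y ∈ {0}
  x = 4: [0↦2, 1↦2, 2↦2, 3↦2, 4↦2]  zeros at y ∈ ∅
Collecting zeros: affine points = {(0, 1), (1, 0), (2, 1), (3, 0)}.
Total count |C(F_5)_aff| = 4.


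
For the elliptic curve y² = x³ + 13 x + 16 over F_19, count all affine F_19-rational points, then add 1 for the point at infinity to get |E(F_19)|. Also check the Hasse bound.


Affine points = {(0, 4), (0, 15), (1, 7), (1, 12), (3, 5), (3, 14), (5, 4), (5, 15), (6, 5), (6, 14), (8, 9), (8, 10), (9, 8), (9, 11), (10, 5), (10, 14), (12, 0), (13, 8), (13, 11), (14, 4), (14, 15), (16, 8), (16, 11), (17, 1), (17, 18)}; affine count = 25; |E(F_19)| = 26.

Discriminant check: Δ ∝ 4a³ + 27b² = 4·13³ + 27·16² = 4·2197 + 27·256 ≡ 6 (mod 19). Nonzero ⇒ E is nonsingular.
For each x ∈ F_19, compute rhs = x³ + 13·x + 16 mod 19, then count y ∈ F_19 with y² ≡ rhs.
  x = 0: rhs = 16, matching y values: 4, 15 (2 points).
  x = 1: rhs = 11, matching y values: 7, 12 (2 points).
  x = 2: rhs = 12, matching y values: none (0 points).
  x = 3: rhs = 6, matching y values: 5, 14 (2 points).
  x = 4: rhs = 18, matching y values: none (0 points).
  x = 5: rhs = 16, matching y values: 4, 15 (2 points).
  x = 6: rhs = 6, matching y values: 5, 14 (2 points).
  x = 7: rhs = 13, matching y values: none (0 points).
  x = 8: rhs = 5, matching y values: 9, 10 (2 points).
  x = 9: rhs = 7, matching y values: 8, 11 (2 points).
  x = 10: rhs = 6, matching y values: 5, 14 (2 points).
  x = 11: rhs = 8, matching y values: none (0 points).
  x = 12: rhs = 0, matching y values: 0 (1 points).
  x = 13: rhs = 7, matching y values: 8, 11 (2 points).
  x = 14: rhs = 16, matching y values: 4, 15 (2 points).
  x = 15: rhs = 14, matching y values: none (0 points).
  x = 16: rhs = 7, matching y values: 8, 11 (2 points).
  x = 17: rhs = 1, matching y values: 1, 18 (2 points).
  x = 18: rhs = 2, matching y values: none (0 points).
Total affine count: 25.
Full point count |E(F_19)| = 25 + 1 = 26.
Hasse bound: |26 − (19+1)| = |6| = 6 ≤ 2√19 ≈ 8.7178 ✓.


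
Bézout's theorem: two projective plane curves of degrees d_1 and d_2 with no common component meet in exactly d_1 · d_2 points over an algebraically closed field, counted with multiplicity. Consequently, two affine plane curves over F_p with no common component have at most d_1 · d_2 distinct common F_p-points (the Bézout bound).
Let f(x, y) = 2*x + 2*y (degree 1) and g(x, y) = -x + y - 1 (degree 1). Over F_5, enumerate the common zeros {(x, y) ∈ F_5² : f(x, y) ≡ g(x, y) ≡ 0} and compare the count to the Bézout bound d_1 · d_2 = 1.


Common zeros: {(2, 3)}; count = 1; Bézout bound = 1.

deg(f) = 1, deg(g) = 1, so Bézout bound = 1.
Scan x ∈ F_5. For each x, list the y ∈ F_5 with f(x, y) ≡ 0 and those with g(x, y) ≡ 0 (mod 5); the common zeros in that column are the intersection.
  x = 0: f ≡ 0 at y ∈ {0}; g ≡ 0 at y ∈ {1}; common: ∅.
  x = 1: f ≡ 0 at y ∈ {4}; g ≡ 0 at y ∈ {2}; common: ∅.
  x = 2: f ≡ 0 at y ∈ {3}; g ≡ 0 at y ∈ {3}; common: {3}.
  x = 3: f ≡ 0 at y ∈ {2}; g ≡ 0 at y ∈ {4}; common: ∅.
  x = 4: f ≡ 0 at y ∈ {1}; g ≡ 0 at y ∈ {0}; common: ∅.
Collecting: common zeros = {(2, 3)}, so the count is 1.
Comparison with the Bézout bound: 1 ≤ 1 = deg(f)·deg(g), as expected for curves with no common component (the bound is attained).


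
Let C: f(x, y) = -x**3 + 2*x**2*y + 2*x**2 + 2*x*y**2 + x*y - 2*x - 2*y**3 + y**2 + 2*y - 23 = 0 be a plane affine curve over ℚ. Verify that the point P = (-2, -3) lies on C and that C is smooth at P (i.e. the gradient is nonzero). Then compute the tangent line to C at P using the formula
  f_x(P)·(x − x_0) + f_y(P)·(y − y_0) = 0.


Tangent line at P: 17*x - 28*y - 50 = 0.

Step 1: f(-2, -3) = 0, so P lies on C.
Step 2: partial derivatives
  f_x(x, y) = -3*x**2 + 4*x*y + 4*x + 2*y**2 + y - 2, f_y(x, y) = 2*x**2 + 4*x*y + x - 6*y**2 + 2*y + 2.
  f_x(P) = 17, f_y(P) = -28 (gradient nonzero, so P is smooth).
Step 3: tangent line at P: 17·(x − -2) + -28·(y − -3) = 0.
Expanding: 17*x - 28*y - 50 = 0.


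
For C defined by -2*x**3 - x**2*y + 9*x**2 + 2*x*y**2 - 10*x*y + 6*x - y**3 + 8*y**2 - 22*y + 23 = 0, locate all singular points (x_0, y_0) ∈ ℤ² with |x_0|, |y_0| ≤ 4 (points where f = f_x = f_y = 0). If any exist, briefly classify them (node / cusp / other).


Singular points: {(1, 3)}; classification: cusp.

Compute partial derivatives:
  f_x = -6*x**2 - 2*x*y + 18*x + 2*y**2 - 10*y + 6.
  f_y = -x**2 + 4*x*y - 10*x - 3*y**2 + 16*y - 22.
Scan x_0 ∈ {−4, ..., 4}. For each x_0, f_y(x_0, y) is a polynomial in y; find its integer roots y ∈ {−4, ..., 4}, then test f_x and f at those candidates.
  x = -4: f_y(-4, y) = 2 - 3*y**2; no integer root y with |y| ≤ 4.
  x = -3: f_y(-3, y) = -3*y**2 + 4*y - 1; vanishes at y ∈ {1}. (-3, 1): f_x = -104 ≠ 0.
  x = -2: f_y(-2, y) = -3*y**2 + 8*y - 6; no integer root y with |y| ≤ 4.
  x = -1: f_y(-1, y) = -3*y**2 + 12*y - 13; no integer root y with |y| ≤ 4.
  x = 0: f_y(0, y) = -3*y**2 + 16*y - 22; no integer root y with |y| ≤ 4.
  x = 1: f_y(1, y) = -3*y**2 + 20*y - 33; vanishes at y ∈ {3}. (1, 3): f_x = 0, f = 0 — SINGULAR.
  x = 2: f_y(2, y) = -3*y**2 + 24*y - 46; no integer root y with |y| ≤ 4.
  x = 3: f_y(3, y) = -3*y**2 + 28*y - 61; no integer root y with |y| ≤ 4.
  x = 4: f_y(4, y) = -3*y**2 + 32*y - 78; no integer root y with |y| ≤ 4.
Only singular point on the grid: (1, 3).
Classify: substitute x = 1 + u, y = 3 + v and expand: f = -2*u**3 - u**2*v + 2*u*v**2 - v**3 + v**2.
No constant or linear terms (consistent with a singular point). Quadratic part: v**2. Cubic part: -2*u**3 - u**2*v + 2*u*v**2 - v**3.
The quadratic part v**2 is a perfect square, so there is a single (double) tangent line v = 0, i.e. y = 3. Restricting the cubic part to that line (v = 0) leaves -2*u**3 ≠ 0, so f is not divisible by v and the branch is v² ≈ 2*u**3 to lowest order — this is a cusp.
Classification: cusp.


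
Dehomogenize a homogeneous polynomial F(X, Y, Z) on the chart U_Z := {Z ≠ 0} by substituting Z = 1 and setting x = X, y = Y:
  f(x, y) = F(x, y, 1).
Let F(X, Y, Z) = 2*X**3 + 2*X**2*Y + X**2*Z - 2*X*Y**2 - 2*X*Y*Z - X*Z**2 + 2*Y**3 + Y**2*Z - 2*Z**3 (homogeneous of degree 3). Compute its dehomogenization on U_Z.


f(x, y) = 2*x**3 + 2*x**2*y + x**2 - 2*x*y**2 - 2*x*y - x + 2*y**3 + y**2 - 2

On U_Z we set Z = 1. Each monomial c·X^i·Y^j·Z^k in F becomes c·x^i·y^j·1^k = c·x^i·y^j.
Substituting Z = 1: F(X, Y, 1) = 2*x**3 + 2*x**2*y + x**2 - 2*x*y**2 - 2*x*y - x + 2*y**3 + y**2 - 2.
Note: deg(f) ≤ deg(F) = 3; strict inequality happens when F is divisible by Z (lost terms).


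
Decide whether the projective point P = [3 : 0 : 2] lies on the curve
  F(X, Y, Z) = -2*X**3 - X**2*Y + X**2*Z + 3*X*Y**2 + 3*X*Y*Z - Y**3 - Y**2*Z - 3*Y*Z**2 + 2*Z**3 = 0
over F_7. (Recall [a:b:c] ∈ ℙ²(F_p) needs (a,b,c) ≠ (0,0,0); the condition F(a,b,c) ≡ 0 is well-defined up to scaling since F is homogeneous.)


F(3,0,2) ≡ 1 (mod 7); P is NOT on the curve.

Evaluate F(3, 0, 2) term-by-term (mod 7).
  -2*X**3 ↦ -2·27·1·1 = -54
  -X**2*Y ↦ -1·9·0·1 = 0
  X**2*Z ↦ 1·9·1·2 = 18
  3*X*Y**2 ↦ 3·3·0·1 = 0
  3*X*Y*Z ↦ 3·3·0·2 = 0
  -Y**3 ↦ -1·1·0·1 = 0
  -Y**2*Z ↦ -1·1·0·2 = 0
  -3*Y*Z**2 ↦ -3·1·0·4 = 0
  2*Z**3 ↦ 2·1·1·8 = 16
Sum: F(3, 0, 2) = (-54) + (0) + (18) + (0) + (0) + (0) + (0) + (0) + (16) = -20.
Reducing mod 7: -20 ≡ 1 (mod 7).
Since F(a, b, c) ≡ 1 ≠ 0 (mod 7), P does NOT lie on the curve.


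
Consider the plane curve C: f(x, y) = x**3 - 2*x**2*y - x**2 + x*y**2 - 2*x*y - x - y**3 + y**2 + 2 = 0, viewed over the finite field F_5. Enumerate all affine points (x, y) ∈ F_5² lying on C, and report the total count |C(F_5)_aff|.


Affine F_5-points: {(1, 3), (2, 4), (4, 1)}; count = 3.

For each of the 25 pairs (x, y) ∈ F_5², evaluate f(x, y) mod 5. Record the zeros.
  x = 0: [0↦2, 1↦2, 2↦3, 3↦4, 4↦4]  zeros at y ∈ ∅
  x = 1: [0↦1, 1↦3, 2↦3, 3↦0, 4↦3]  zeros at y ∈ {3}
  x = 2: [0↦4, 1↦4, 2↦4, 3↦3, 4↦0]  zeros at y ∈ {4}
  x = 3: [0↦2, 1↦1, 2↦2, 3↦4, 4↦1]  zeros at y ∈ ∅
  x = 4: [0↦1, 1↦0, 2↦3, 3↦4, 4↦2]  zeros at y ∈ {1}
Collecting zeros: affine points = {(1, 3), (2, 4), (4, 1)}.
Total count |C(F_5)_aff| = 3.


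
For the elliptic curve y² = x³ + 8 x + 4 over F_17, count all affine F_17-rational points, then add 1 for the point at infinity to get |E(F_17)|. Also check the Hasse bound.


Affine points = {(0, 2), (0, 15), (1, 8), (1, 9), (3, 2), (3, 15), (4, 7), (4, 10), (5, 4), (5, 13), (6, 8), (6, 9), (8, 6), (8, 11), (10, 8), (10, 9), (12, 3), (12, 14), (14, 2), (14, 15)}; affine count = 20; |E(F_17)| = 21.

Discriminant check: Δ ∝ 4a³ + 27b² = 4·8³ + 27·4² = 4·512 + 27·16 ≡ 15 (mod 17). Nonzero ⇒ E is nonsingular.
For each x ∈ F_17, compute rhs = x³ + 8·x + 4 mod 17, then count y ∈ F_17 with y² ≡ rhs.
  x = 0: rhs = 4, matching y values: 2, 15 (2 points).
  x = 1: rhs = 13, matching y values: 8, 9 (2 points).
  x = 2: rhs = 11, matching y values: none (0 points).
  x = 3: rhs = 4, matching y values: 2, 15 (2 points).
  x = 4: rhs = 15, matching y values: 7, 10 (2 points).
  x = 5: rhs = 16, matching y values: 4, 13 (2 points).
  x = 6: rhs = 13, matching y values: 8, 9 (2 points).
  x = 7: rhs = 12, matching y values: none (0 points).
  x = 8: rhs = 2, matching y values: 6, 11 (2 points).
  x = 9: rhs = 6, matching y values: none (0 points).
  x = 10: rhs = 13, matching y values: 8, 9 (2 points).
  x = 11: rhs = 12, matching y values: none (0 points).
  x = 12: rhs = 9, matching y values: 3, 14 (2 points).
  x = 13: rhs = 10, matching y values: none (0 points).
  x = 14: rhs = 4, matching y values: 2, 15 (2 points).
  x = 15: rhs = 14, matching y values: none (0 points).
  x = 16: rhs = 12, matching y values: none (0 points).
Total affine count: 20.
Full point count |E(F_17)| = 20 + 1 = 21.
Hasse bound: |21 − (17+1)| = |3| = 3 ≤ 2√17 ≈ 8.2462 ✓.


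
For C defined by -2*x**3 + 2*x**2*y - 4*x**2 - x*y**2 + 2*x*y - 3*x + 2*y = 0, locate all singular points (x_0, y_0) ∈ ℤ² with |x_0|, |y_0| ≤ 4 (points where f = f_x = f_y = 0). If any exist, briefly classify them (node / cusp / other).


Singular points: {(-1, -1)}; classification: cusp.

Compute partial derivatives:
  f_x = -6*x**2 + 4*x*y - 8*x - y**2 + 2*y - 3.
  f_y = 2*x**2 - 2*x*y + 2*x + 2.
Scan x_0 ∈ {−4, ..., 4}. For each x_0, f_y(x_0, y) is a polynomial in y; find its integer roots y ∈ {−4, ..., 4}, then test f_x and f at those candidates.
  x = -4: f_y(-4, y) = 8*y + 26; no integer root y with |y| ≤ 4.
  x = -3: f_y(-3, y) = 6*y + 14; no integer root y with |y| ≤ 4.
  x = -2: f_y(-2, y) = 4*y + 6; no integer root y with |y| ≤ 4.
  x = -1: f_y(-1, y) = 2*y + 2; vanishes at y ∈ {-1}. (-1, -1): f_x = 0, f = 0 — SINGULAR.
  x = 0: f_y(0, y) = 2; no integer root y with |y| ≤ 4.
  x = 1: f_y(1, y) = 6 - 2*y; vanishes at y ∈ {3}. (1, 3): f_x = -8 ≠ 0.
  x = 2: f_y(2, y) = 14 - 4*y; no integer root y with |y| ≤ 4.
  x = 3: f_y(3, y) = 26 - 6*y; no integer root y with |y| ≤ 4.
  x = 4: f_y(4, y) = 42 - 8*y; no integer root y with |y| ≤ 4.
Only singular point on the grid: (-1, -1).
Classify: substitute x = -1 + u, y = -1 + v and expand: f = -2*u**3 + 2*u**2*v - u*v**2 + v**2.
No constant or linear terms (consistent with a singular point). Quadratic part: v**2. Cubic part: -2*u**3 + 2*u**2*v - u*v**2.
The quadratic part v**2 is a perfect square, so there is a single (double) tangent line v = 0, i.e. y = -1. Restricting the cubic part to that line (v = 0) leaves -2*u**3 ≠ 0, so f is not divisible by v and the branch is v² ≈ 2*u**3 to lowest order — this is a cusp.
Classification: cusp.


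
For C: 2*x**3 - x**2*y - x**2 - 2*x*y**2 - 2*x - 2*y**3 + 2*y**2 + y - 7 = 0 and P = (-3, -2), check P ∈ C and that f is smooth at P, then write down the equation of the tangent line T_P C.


Tangent line at P: 38*x - 64*y - 14 = 0.

Step 1: f(-3, -2) = 0, so P lies on C.
Step 2: partial derivatives
  f_x(x, y) = 6*x**2 - 2*x*y - 2*x - 2*y**2 - 2, f_y(x, y) = -x**2 - 4*x*y - 6*y**2 + 4*y + 1.
  f_x(P) = 38, f_y(P) = -64 (gradient nonzero, so P is smooth).
Step 3: tangent line at P: 38·(x − -3) + -64·(y − -2) = 0.
Expanding: 38*x - 64*y - 14 = 0.


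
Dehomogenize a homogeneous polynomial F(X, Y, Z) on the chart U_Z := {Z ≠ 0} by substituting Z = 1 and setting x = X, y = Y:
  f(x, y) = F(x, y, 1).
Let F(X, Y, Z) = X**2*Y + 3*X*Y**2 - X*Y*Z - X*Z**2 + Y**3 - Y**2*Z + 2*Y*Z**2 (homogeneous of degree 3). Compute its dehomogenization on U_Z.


f(x, y) = x**2*y + 3*x*y**2 - x*y - x + y**3 - y**2 + 2*y

On U_Z we set Z = 1. Each monomial c·X^i·Y^j·Z^k in F becomes c·x^i·y^j·1^k = c·x^i·y^j.
Substituting Z = 1: F(X, Y, 1) = x**2*y + 3*x*y**2 - x*y - x + y**3 - y**2 + 2*y.
Note: deg(f) ≤ deg(F) = 3; strict inequality happens when F is divisible by Z (lost terms).


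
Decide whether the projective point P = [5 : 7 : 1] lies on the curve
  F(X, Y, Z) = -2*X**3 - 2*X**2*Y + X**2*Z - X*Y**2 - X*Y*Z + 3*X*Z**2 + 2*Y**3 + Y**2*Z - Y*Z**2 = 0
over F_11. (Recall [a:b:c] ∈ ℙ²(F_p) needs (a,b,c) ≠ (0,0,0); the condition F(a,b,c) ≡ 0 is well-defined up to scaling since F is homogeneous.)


F(5,7,1) ≡ 9 (mod 11); P is NOT on the curve.

Evaluate F(5, 7, 1) term-by-term (mod 11).
  -2*X**3 ↦ -2·125·1·1 = -250
  -2*X**2*Y ↦ -2·25·7·1 = -350
  X**2*Z ↦ 1·25·1·1 = 25
  -X*Y**2 ↦ -1·5·49·1 = -245
  -X*Y*Z ↦ -1·5·7·1 = -35
  3*X*Z**2 ↦ 3·5·1·1 = 15
  2*Y**3 ↦ 2·1·343·1 = 686
  Y**2*Z ↦ 1·1·49·1 = 49
  -Y*Z**2 ↦ -1·1·7·1 = -7
Sum: F(5, 7, 1) = (-250) + (-350) + (25) + (-245) + (-35) + (15) + (686) + (49) + (-7) = -112.
Reducing mod 11: -112 ≡ 9 (mod 11).
Since F(a, b, c) ≡ 9 ≠ 0 (mod 11), P does NOT lie on the curve.


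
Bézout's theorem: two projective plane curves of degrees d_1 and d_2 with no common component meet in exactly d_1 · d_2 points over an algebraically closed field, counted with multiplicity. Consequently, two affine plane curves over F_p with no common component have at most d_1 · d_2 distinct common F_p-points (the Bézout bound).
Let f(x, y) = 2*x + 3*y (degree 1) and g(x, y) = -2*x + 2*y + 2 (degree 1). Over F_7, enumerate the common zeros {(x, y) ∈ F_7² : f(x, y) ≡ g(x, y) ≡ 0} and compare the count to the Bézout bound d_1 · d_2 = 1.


Common zeros: {(2, 1)}; count = 1; Bézout bound = 1.

deg(f) = 1, deg(g) = 1, so Bézout bound = 1.
Scan x ∈ F_7. For each x, list the y ∈ F_7 with f(x, y) ≡ 0 and those with g(x, y) ≡ 0 (mod 7); the common zeros in that column are the intersection.
  x = 0: f ≡ 0 at y ∈ {0}; g ≡ 0 at y ∈ {6}; common: ∅.
  x = 1: f ≡ 0 at y ∈ {4}; g ≡ 0 at y ∈ {0}; common: ∅.
  x = 2: f ≡ 0 at y ∈ {1}; g ≡ 0 at y ∈ {1}; common: {1}.
  x = 3: f ≡ 0 at y ∈ {5}; g ≡ 0 at y ∈ {2}; common: ∅.
  x = 4: f ≡ 0 at y ∈ {2}; g ≡ 0 at y ∈ {3}; common: ∅.
  x = 5: f ≡ 0 at y ∈ {6}; g ≡ 0 at y ∈ {4}; common: ∅.
  x = 6: f ≡ 0 at y ∈ {3}; g ≡ 0 at y ∈ {5}; common: ∅.
Collecting: common zeros = {(2, 1)}, so the count is 1.
Comparison with the Bézout bound: 1 ≤ 1 = deg(f)·deg(g), as expected for curves with no common component (the bound is attained).


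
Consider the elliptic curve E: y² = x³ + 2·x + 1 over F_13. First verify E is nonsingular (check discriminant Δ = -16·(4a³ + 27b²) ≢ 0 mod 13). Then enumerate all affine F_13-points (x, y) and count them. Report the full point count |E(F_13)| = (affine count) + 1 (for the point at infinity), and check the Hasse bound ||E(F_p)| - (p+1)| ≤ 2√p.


Affine points = {(0, 1), (0, 12), (1, 2), (1, 11), (2, 0), (8, 3), (8, 10)}; affine count = 7; |E(F_13)| = 8.

Discriminant check: Δ ∝ 4a³ + 27b² = 4·2³ + 27·1² = 4·8 + 27·1 ≡ 7 (mod 13). Nonzero ⇒ E is nonsingular.
For each x ∈ F_13, compute rhs = x³ + 2·x + 1 mod 13, then count y ∈ F_13 with y² ≡ rhs.
  x = 0: rhs = 1, matching y values: 1, 12 (2 points).
  x = 1: rhs = 4, matching y values: 2, 11 (2 points).
  x = 2: rhs = 0, matching y values: 0 (1 points).
  x = 3: rhs = 8, matching y values: none (0 points).
  x = 4: rhs = 8, matching y values: none (0 points).
  x = 5: rhs = 6, matching y values: none (0 points).
  x = 6: rhs = 8, matching y values: none (0 points).
  x = 7: rhs = 7, matching y values: none (0 points).
  x = 8: rhs = 9, matching y values: 3, 10 (2 points).
  x = 9: rhs = 7, matching y values: none (0 points).
  x = 10: rhs = 7, matching y values: none (0 points).
  x = 11: rhs = 2, matching y values: none (0 points).
  x = 12: rhs = 11, matching y values: none (0 points).
Total affine count: 7.
Full point count |E(F_13)| = 7 + 1 = 8.
Hasse bound: |8 − (13+1)| = |-6| = 6 ≤ 2√13 ≈ 7.2111 ✓.


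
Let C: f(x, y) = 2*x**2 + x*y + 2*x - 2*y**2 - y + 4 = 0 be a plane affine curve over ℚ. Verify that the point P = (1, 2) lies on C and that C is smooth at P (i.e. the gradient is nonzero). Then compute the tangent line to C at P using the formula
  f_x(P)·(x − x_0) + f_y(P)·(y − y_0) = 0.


Tangent line at P: 8*x - 8*y + 8 = 0.

Step 1: f(1, 2) = 0, so P lies on C.
Step 2: partial derivatives
  f_x(x, y) = 4*x + y + 2, f_y(x, y) = x - 4*y - 1.
  f_x(P) = 8, f_y(P) = -8 (gradient nonzero, so P is smooth).
Step 3: tangent line at P: 8·(x − 1) + -8·(y − 2) = 0.
Expanding: 8*x - 8*y + 8 = 0.


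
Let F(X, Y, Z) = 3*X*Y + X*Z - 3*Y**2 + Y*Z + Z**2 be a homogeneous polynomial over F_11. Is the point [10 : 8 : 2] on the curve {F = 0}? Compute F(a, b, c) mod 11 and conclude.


F(10,8,2) ≡ 0 (mod 11); P is on the curve.

Evaluate F(10, 8, 2) term-by-term (mod 11).
  3*X*Y ↦ 3·10·8·1 = 240
  X*Z ↦ 1·10·1·2 = 20
  -3*Y**2 ↦ -3·1·64·1 = -192
  Y*Z ↦ 1·1·8·2 = 16
  Z**2 ↦ 1·1·1·4 = 4
Sum: F(10, 8, 2) = (240) + (20) + (-192) + (16) + (4) = 88.
Reducing mod 11: 88 ≡ 0 (mod 11).
Since F(a, b, c) ≡ 0 (mod 11), P lies on the curve.


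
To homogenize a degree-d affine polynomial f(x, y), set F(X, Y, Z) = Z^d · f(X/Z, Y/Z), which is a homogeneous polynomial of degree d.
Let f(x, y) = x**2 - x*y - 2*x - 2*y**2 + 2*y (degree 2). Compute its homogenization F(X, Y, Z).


F(X, Y, Z) = X**2 - X*Y - 2*X*Z - 2*Y**2 + 2*Y*Z

deg(f) = 2.
Substitute x = X/Z, y = Y/Z into f, then multiply by Z^2.
  monomial 1·x^2·y^0 ↦ 1·X^2·Y^0·Z^0.
  monomial -1·x^1·y^1 ↦ -1·X^1·Y^1·Z^0.
  monomial -2·x^1·y^0 ↦ -2·X^1·Y^0·Z^1.
  monomial -2·x^0·y^2 ↦ -2·X^0·Y^2·Z^0.
  monomial 2·x^0·y^1 ↦ 2·X^0·Y^1·Z^1.
Collecting: F(X, Y, Z) = X**2 - X*Y - 2*X*Z - 2*Y**2 + 2*Y*Z.


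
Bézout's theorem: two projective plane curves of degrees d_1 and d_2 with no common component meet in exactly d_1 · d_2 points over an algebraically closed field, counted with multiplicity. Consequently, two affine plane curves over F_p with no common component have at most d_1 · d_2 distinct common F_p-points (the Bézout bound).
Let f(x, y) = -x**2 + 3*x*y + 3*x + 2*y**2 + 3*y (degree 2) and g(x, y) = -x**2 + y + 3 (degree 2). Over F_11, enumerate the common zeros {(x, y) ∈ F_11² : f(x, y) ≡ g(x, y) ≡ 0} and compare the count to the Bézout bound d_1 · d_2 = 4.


Common zeros: {(9, 1)}; count = 1; Bézout bound = 4.

deg(f) = 2, deg(g) = 2, so Bézout bound = 4.
Scan x ∈ F_11. For each x, list the y ∈ F_11 with f(x, y) ≡ 0 and those with g(x, y) ≡ 0 (mod 11); the common zeros in that column are the intersection.
  x = 0: f ≡ 0 at y ∈ {0, 4}; g ≡ 0 at y ∈ {8}; common: ∅.
  x = 1: f ≡ 0 at y ∈ {2, 6}; g ≡ 0 at y ∈ {9}; common: ∅.
  x = 2: f ≡ 0 at y ∈ ∅; g ≡ 0 at y ∈ {1}; common: ∅.
  x = 3: f ≡ 0 at y ∈ {0, 5}; g ≡ 0 at y ∈ {6}; common: ∅.
  x = 4: f ≡ 0 at y ∈ {4, 5}; g ≡ 0 at y ∈ {2}; common: ∅.
  x = 5: f ≡ 0 at y ∈ ∅; g ≡ 0 at y ∈ {0}; common: ∅.
  x = 6: f ≡ 0 at y ∈ ∅; g ≡ 0 at y ∈ {0}; common: ∅.
  x = 7: f ≡ 0 at y ∈ ∅; g ≡ 0 at y ∈ {2}; common: ∅.
  x = 8: f ≡ 0 at y ∈ {1, 2}; g ≡ 0 at y ∈ {6}; common: ∅.
  x = 9: f ≡ 0 at y ∈ {1, 6}; g ≡ 0 at y ∈ {1}; common: {1}.
  x = 10: f ≡ 0 at y ∈ ∅; g ≡ 0 at y ∈ {9}; common: ∅.
Collecting: common zeros = {(9, 1)}, so the count is 1.
Comparison with the Bézout bound: 1 ≤ 4 = deg(f)·deg(g), as expected for curves with no common component (the affine F_11-count falls short of the bound because intersections may lie at infinity, over extension fields, or carry multiplicity).


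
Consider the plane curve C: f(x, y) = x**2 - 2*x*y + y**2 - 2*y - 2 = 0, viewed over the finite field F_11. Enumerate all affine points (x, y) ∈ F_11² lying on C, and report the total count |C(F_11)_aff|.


Affine F_11-points: {(0, 6), (0, 7), (1, 6), (1, 9), (3, 1), (3, 7), (4, 5), (6, 5), (6, 9), (10, 1), (10, 10)}; count = 11.

For each of the 121 pairs (x, y) ∈ F_11², evaluate f(x, y) mod 11. Record the zeros.
  x = 0: [0↦9, 1↦8, 2↦9, 3↦1, 4↦6, 5↦2, 6↦0, 7↦0, 8↦2, 9↦6, 10↦1]  zeros at y ∈ {6, 7}
  x = 1: [0↦10, 1↦7, 2↦6, 3↦7, 4↦10, 5↦4, 6↦0, 7↦9, 8↦9, 9↦0, 10↦4]  zeros at y ∈ {6, 9}
  x = 2: [0↦2, 1↦8, 2↦5, 3↦4, 4↦5, 5↦8, 6↦2, 7↦9, 8↦7, 9↦7, 10↦9]  zeros at y ∈ ∅
  x = 3: [0↦7, 1↦0, 2↦6, 3↦3, 4↦2, 5↦3, 6↦6, 7↦0, 8↦7, 9↦5, 10↦5]  zeros at y ∈ {1, 7}
  x = 4: [0↦3, 1↦5, 2↦9, 3↦4, 4↦1, 5↦0, 6↦1, 7↦4, 8↦9, 9↦5, 10↦3]  zeros at y ∈ {5}
  x = 5: [0↦1, 1↦1, 2↦3, 3↦7, 4↦2, 5↦10, 6↦9, 7↦10, 8↦2, 9↦7, 10↦3]  zeros at y ∈ ∅
  x = 6: [0↦1, 1↦10, 2↦10, 3↦1, 4↦5, 5↦0, 6↦8, 7↦7, 8↦8, 9↦0, 10↦5]  zeros at y ∈ {5, 9}
  x = 7: [0↦3, 1↦10, 2↦8, 3↦8, 4↦10, 5↦3, 6↦9, 7↦6, 8↦5, 9↦6, 10↦9]  zeros at y ∈ ∅
  x = 8: [0↦7, 1↦1, 2↦8, 3↦6, 4↦6, 5↦8, 6↦1, 7↦7, 8↦4, 9↦3, 10↦4]  zeros at y ∈ ∅
  x = 9: [0↦2, 1↦5, 2↦10, 3↦6, 4↦4, 5↦4, 6↦6, 7↦10, 8↦5, 9↦2, 10↦1]  zeros at y ∈ ∅
  x = 10: [0↦10, 1↦0, 2↦3, 3↦8, 4↦4, 5↦2, 6↦2, 7↦4, 8↦8, 9↦3, 10↦0]  zeros at y ∈ {1, 10}
Collecting zeros: affine points = {(0, 6), (0, 7), (1, 6), (1, 9), (3, 1), (3, 7), (4, 5), (6, 5), (6, 9), (10, 1), (10, 10)}.
Total count |C(F_11)_aff| = 11.


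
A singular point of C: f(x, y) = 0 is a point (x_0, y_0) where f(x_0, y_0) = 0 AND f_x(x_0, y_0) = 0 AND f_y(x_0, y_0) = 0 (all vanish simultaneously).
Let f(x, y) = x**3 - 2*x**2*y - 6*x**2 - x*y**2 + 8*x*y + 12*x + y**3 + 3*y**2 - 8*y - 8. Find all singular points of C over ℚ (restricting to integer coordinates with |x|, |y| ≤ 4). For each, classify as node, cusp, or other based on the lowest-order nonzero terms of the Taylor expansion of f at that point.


Singular points: {(2, 0)}; classification: cusp.

Compute partial derivatives:
  f_x = 3*x**2 - 4*x*y - 12*x - y**2 + 8*y + 12.
  f_y = -2*x**2 - 2*x*y + 8*x + 3*y**2 + 6*y - 8.
Scan x_0 ∈ {−4, ..., 4}. For each x_0, f_y(x_0, y) is a polynomial in y; find its integer roots y ∈ {−4, ..., 4}, then test f_x and f at those candidates.
  x = -4: f_y(-4, y) = 3*y**2 + 14*y - 72; no integer root y with |y| ≤ 4.
  x = -3: f_y(-3, y) = 3*y**2 + 12*y - 50; no integer root y with |y| ≤ 4.
  x = -2: f_y(-2, y) = 3*y**2 + 10*y - 32; vanishes at y ∈ {2}. (-2, 2): f_x = 76 ≠ 0.
  x = -1: f_y(-1, y) = 3*y**2 + 8*y - 18; no integer root y with |y| ≤ 4.
  x = 0: f_y(0, y) = 3*y**2 + 6*y - 8; no integer root y with |y| ≤ 4.
  x = 1: f_y(1, y) = 3*y**2 + 4*y - 2; no integer root y with |y| ≤ 4.
  x = 2: f_y(2, y) = 3*y**2 + 2*y; vanishes at y ∈ {0}. (2, 0): f_x = 0, f = 0 — SINGULAR.
  x = 3: f_y(3, y) = 3*y**2 - 2; no integer root y with |y| ≤ 4.
  x = 4: f_y(4, y) = 3*y**2 - 2*y - 8; vanishes at y ∈ {2}. (4, 2): f_x = -8 ≠ 0.
Only singular point on the grid: (2, 0).
Classify: substitute x = 2 + u, y = 0 + v and expand: f = u**3 - 2*u**2*v - u*v**2 + v**3 + v**2.
No constant or linear terms (consistent with a singular point). Quadratic part: v**2. Cubic part: u**3 - 2*u**2*v - u*v**2 + v**3.
The quadratic part v**2 is a perfect square, so there is a single (double) tangent line v = 0, i.e. y = 0. Restricting the cubic part to that line (v = 0) leaves u**3 ≠ 0, so f is not divisible by v and the branch is v² ≈ -u**3 to lowest order — this is a cusp.
Classification: cusp.


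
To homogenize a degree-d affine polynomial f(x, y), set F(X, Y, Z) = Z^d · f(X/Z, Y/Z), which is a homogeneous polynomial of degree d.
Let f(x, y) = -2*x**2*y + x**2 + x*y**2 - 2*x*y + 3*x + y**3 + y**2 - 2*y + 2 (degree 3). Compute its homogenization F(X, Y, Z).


F(X, Y, Z) = -2*X**2*Y + X**2*Z + X*Y**2 - 2*X*Y*Z + 3*X*Z**2 + Y**3 + Y**2*Z - 2*Y*Z**2 + 2*Z**3

deg(f) = 3.
Substitute x = X/Z, y = Y/Z into f, then multiply by Z^3.
  monomial -2·x^2·y^1 ↦ -2·X^2·Y^1·Z^0.
  monomial 1·x^2·y^0 ↦ 1·X^2·Y^0·Z^1.
  monomial 1·x^1·y^2 ↦ 1·X^1·Y^2·Z^0.
  monomial -2·x^1·y^1 ↦ -2·X^1·Y^1·Z^1.
  monomial 3·x^1·y^0 ↦ 3·X^1·Y^0·Z^2.
  monomial 1·x^0·y^3 ↦ 1·X^0·Y^3·Z^0.
  monomial 1·x^0·y^2 ↦ 1·X^0·Y^2·Z^1.
  monomial -2·x^0·y^1 ↦ -2·X^0·Y^1·Z^2.
  monomial 2·x^0·y^0 ↦ 2·X^0·Y^0·Z^3.
Collecting: F(X, Y, Z) = -2*X**2*Y + X**2*Z + X*Y**2 - 2*X*Y*Z + 3*X*Z**2 + Y**3 + Y**2*Z - 2*Y*Z**2 + 2*Z**3.


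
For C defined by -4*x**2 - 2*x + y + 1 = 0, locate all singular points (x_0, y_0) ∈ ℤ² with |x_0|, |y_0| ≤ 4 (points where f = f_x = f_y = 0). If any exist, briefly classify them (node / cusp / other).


No singular points in the scanned grid; C is smooth there.

Compute partial derivatives:
  f_x = -8*x - 2.
  f_y = 1.
f_y = 1 is a nonzero constant, so f_y never vanishes: no point (x, y) can satisfy f = f_x = f_y = 0. In particular no (x, y) ∈ {−4, ..., 4}² is singular; the curve is smooth.


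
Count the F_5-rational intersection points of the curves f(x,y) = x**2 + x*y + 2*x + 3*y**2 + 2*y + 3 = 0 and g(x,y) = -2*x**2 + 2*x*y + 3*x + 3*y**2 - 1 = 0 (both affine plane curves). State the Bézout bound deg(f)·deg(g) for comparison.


Common zeros: {(3, 3)}; count = 1; Bézout bound = 4.

deg(f) = 2, deg(g) = 2, so Bézout bound = 4.
Scan x ∈ F_5. For each x, list the y ∈ F_5 with f(x, y) ≡ 0 and those with g(x, y) ≡ 0 (mod 5); the common zeros in that column are the intersection.
  x = 0: f ≡ 0 at y ∈ ∅; g ≡ 0 at y ∈ ∅; common: ∅.
  x = 1: f ≡ 0 at y ∈ ∅; g ≡ 0 at y ∈ {0, 1}; common: ∅.
  x = 2: f ≡ 0 at y ∈ {3, 4}; g ≡ 0 at y ∈ ∅; common: ∅.
  x = 3: f ≡ 0 at y ∈ {2, 3}; g ≡ 0 at y ∈ {0, 3}; common: {3}.
  x = 4: f ≡ 0 at y ∈ ∅; g ≡ 0 at y ∈ {1, 3}; common: ∅.
Collecting: common zeros = {(3, 3)}, so the count is 1.
Comparison with the Bézout bound: 1 ≤ 4 = deg(f)·deg(g), as expected for curves with no common component (the affine F_5-count falls short of the bound because intersections may lie at infinity, over extension fields, or carry multiplicity).


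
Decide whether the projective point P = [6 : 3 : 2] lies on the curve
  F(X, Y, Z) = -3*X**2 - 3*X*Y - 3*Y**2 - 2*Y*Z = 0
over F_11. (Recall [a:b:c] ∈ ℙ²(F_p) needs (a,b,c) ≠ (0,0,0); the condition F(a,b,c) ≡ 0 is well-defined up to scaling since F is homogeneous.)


F(6,3,2) ≡ 8 (mod 11); P is NOT on the curve.

Evaluate F(6, 3, 2) term-by-term (mod 11).
  -3*X**2 ↦ -3·36·1·1 = -108
  -3*X*Y ↦ -3·6·3·1 = -54
  -3*Y**2 ↦ -3·1·9·1 = -27
  -2*Y*Z ↦ -2·1·3·2 = -12
Sum: F(6, 3, 2) = (-108) + (-54) + (-27) + (-12) = -201.
Reducing mod 11: -201 ≡ 8 (mod 11).
Since F(a, b, c) ≡ 8 ≠ 0 (mod 11), P does NOT lie on the curve.


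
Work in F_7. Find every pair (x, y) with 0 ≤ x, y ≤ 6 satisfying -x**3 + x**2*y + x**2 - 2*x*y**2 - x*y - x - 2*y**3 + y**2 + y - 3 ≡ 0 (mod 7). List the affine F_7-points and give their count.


Affine F_7-points: {(3, 5), (4, 3), (5, 1), (6, 0)}; count = 4.

For each of the 49 pairs (x, y) ∈ F_7², evaluate f(x, y) mod 7. Record the zeros.
  x = 0: [0↦4, 1↦4, 2↦1, 3↦4, 4↦1, 5↦1, 6↦6]  zeros at y ∈ ∅
  x = 1: [0↦3, 1↦1, 2↦6, 3↦6, 4↦3, 5↦6, 6↦3]  zeros at y ∈ ∅
  x = 2: [0↦5, 1↦3, 2↦4, 3↦3, 4↦2, 5↦3, 6↦1]  zeros at y ∈ ∅
  x = 3: [0↦4, 1↦4, 2↦3, 3↦3, 4↦6, 5↦0, 6↦1]  zeros at y ∈ {5}
  x = 4: [0↦1, 1↦5, 2↦4, 3↦0, 4↦2, 5↦5, 6↦4]  zeros at y ∈ {3}
  x = 5: [0↦4, 1↦0, 2↦1, 3↦2, 4↦5, 5↦5, 6↦4]  zeros at y ∈ {1}
  x = 6: [0↦0, 1↦4, 2↦2, 3↦3, 4↦2, 5↦1, 6↦2]  zeros at y ∈ {0}
Collecting zeros: affine points = {(3, 5), (4, 3), (5, 1), (6, 0)}.
Total count |C(F_7)_aff| = 4.


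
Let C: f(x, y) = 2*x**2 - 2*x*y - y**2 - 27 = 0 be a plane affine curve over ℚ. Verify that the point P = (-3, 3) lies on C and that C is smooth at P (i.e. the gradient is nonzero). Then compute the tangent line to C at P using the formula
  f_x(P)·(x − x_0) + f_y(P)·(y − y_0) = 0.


Tangent line at P: -18*x - 54 = 0.

Step 1: f(-3, 3) = 0, so P lies on C.
Step 2: partial derivatives
  f_x(x, y) = 4*x - 2*y, f_y(x, y) = -2*x - 2*y.
  f_x(P) = -18, f_y(P) = 0 (gradient nonzero, so P is smooth).
Step 3: tangent line at P: -18·(x − -3) + 0·(y − 3) = 0.
Expanding: -18*x - 54 = 0.


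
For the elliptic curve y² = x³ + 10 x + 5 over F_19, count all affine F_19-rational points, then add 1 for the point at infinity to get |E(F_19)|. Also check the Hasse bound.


Affine points = {(0, 9), (0, 10), (1, 4), (1, 15), (3, 9), (3, 10), (5, 3), (5, 16), (7, 0), (9, 8), (9, 11), (14, 1), (14, 18), (16, 9), (16, 10)}; affine count = 15; |E(F_19)| = 16.

Discriminant check: Δ ∝ 4a³ + 27b² = 4·10³ + 27·5² = 4·1000 + 27·25 ≡ 1 (mod 19). Nonzero ⇒ E is nonsingular.
For each x ∈ F_19, compute rhs = x³ + 10·x + 5 mod 19, then count y ∈ F_19 with y² ≡ rhs.
  x = 0: rhs = 5, matching y values: 9, 10 (2 points).
  x = 1: rhs = 16, matching y values: 4, 15 (2 points).
  x = 2: rhs = 14, matching y values: none (0 points).
  x = 3: rhs = 5, matching y values: 9, 10 (2 points).
  x = 4: rhs = 14, matching y values: none (0 points).
  x = 5: rhs = 9, matching y values: 3, 16 (2 points).
  x = 6: rhs = 15, matching y values: none (0 points).
  x = 7: rhs = 0, matching y values: 0 (1 points).
  x = 8: rhs = 8, matching y values: none (0 points).
  x = 9: rhs = 7, matching y values: 8, 11 (2 points).
  x = 10: rhs = 3, matching y values: none (0 points).
  x = 11: rhs = 2, matching y values: none (0 points).
  x = 12: rhs = 10, matching y values: none (0 points).
  x = 13: rhs = 14, matching y values: none (0 points).
  x = 14: rhs = 1, matching y values: 1, 18 (2 points).
  x = 15: rhs = 15, matching y values: none (0 points).
  x = 16: rhs = 5, matching y values: 9, 10 (2 points).
  x = 17: rhs = 15, matching y values: none (0 points).
  x = 18: rhs = 13, matching y values: none (0 points).
Total affine count: 15.
Full point count |E(F_19)| = 15 + 1 = 16.
Hasse bound: |16 − (19+1)| = |-4| = 4 ≤ 2√19 ≈ 8.7178 ✓.


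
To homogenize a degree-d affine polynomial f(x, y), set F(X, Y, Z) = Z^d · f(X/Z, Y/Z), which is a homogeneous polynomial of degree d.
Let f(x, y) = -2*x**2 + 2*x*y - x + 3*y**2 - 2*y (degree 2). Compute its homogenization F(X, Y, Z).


F(X, Y, Z) = -2*X**2 + 2*X*Y - X*Z + 3*Y**2 - 2*Y*Z

deg(f) = 2.
Substitute x = X/Z, y = Y/Z into f, then multiply by Z^2.
  monomial -2·x^2·y^0 ↦ -2·X^2·Y^0·Z^0.
  monomial 2·x^1·y^1 ↦ 2·X^1·Y^1·Z^0.
  monomial -1·x^1·y^0 ↦ -1·X^1·Y^0·Z^1.
  monomial 3·x^0·y^2 ↦ 3·X^0·Y^2·Z^0.
  monomial -2·x^0·y^1 ↦ -2·X^0·Y^1·Z^1.
Collecting: F(X, Y, Z) = -2*X**2 + 2*X*Y - X*Z + 3*Y**2 - 2*Y*Z.


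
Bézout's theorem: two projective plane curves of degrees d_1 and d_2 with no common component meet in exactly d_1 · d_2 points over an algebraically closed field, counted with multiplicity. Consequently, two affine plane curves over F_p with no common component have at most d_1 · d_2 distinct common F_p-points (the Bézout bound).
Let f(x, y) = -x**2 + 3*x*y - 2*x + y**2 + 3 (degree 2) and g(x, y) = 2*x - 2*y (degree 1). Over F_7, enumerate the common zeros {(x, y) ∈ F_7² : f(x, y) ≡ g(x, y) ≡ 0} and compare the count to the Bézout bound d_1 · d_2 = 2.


Common zeros: ∅; count = 0; Bézout bound = 2.

deg(f) = 2, deg(g) = 1, so Bézout bound = 2.
Scan x ∈ F_7. For each x, list the y ∈ F_7 with f(x, y) ≡ 0 and those with g(x, y) ≡ 0 (mod 7); the common zeros in that column are the intersection.
  x = 0: f ≡ 0 at y ∈ {2, 5}; g ≡ 0 at y ∈ {0}; common: ∅.
  x = 1: f ≡ 0 at y ∈ {0, 4}; g ≡ 0 at y ∈ {1}; common: ∅.
  x = 2: f ≡ 0 at y ∈ {4}; g ≡ 0 at y ∈ {2}; common: ∅.
  x = 3: f ≡ 0 at y ∈ ∅; g ≡ 0 at y ∈ {3}; common: ∅.
  x = 4: f ≡ 0 at y ∈ {0, 2}; g ≡ 0 at y ∈ {4}; common: ∅.
  x = 5: f ≡ 0 at y ∈ ∅; g ≡ 0 at y ∈ {5}; common: ∅.
  x = 6: f ≡ 0 at y ∈ {5}; g ≡ 0 at y ∈ {6}; common: ∅.
Collecting: common zeros = ∅, so the count is 0.
Comparison with the Bézout bound: 0 ≤ 2 = deg(f)·deg(g), as expected for curves with no common component (the affine F_7-count falls short of the bound because intersections may lie at infinity, over extension fields, or carry multiplicity).


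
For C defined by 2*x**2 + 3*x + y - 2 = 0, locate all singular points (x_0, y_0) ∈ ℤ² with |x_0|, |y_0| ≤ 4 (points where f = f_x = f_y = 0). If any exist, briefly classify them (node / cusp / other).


No singular points in the scanned grid; C is smooth there.

Compute partial derivatives:
  f_x = 4*x + 3.
  f_y = 1.
f_y = 1 is a nonzero constant, so f_y never vanishes: no point (x, y) can satisfy f = f_x = f_y = 0. In particular no (x, y) ∈ {−4, ..., 4}² is singular; the curve is smooth.


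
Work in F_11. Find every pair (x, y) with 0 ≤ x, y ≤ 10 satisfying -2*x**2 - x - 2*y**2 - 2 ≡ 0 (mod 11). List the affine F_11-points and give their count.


Affine F_11-points: {(1, 5), (1, 6), (2, 4), (2, 7), (3, 4), (3, 7), (4, 5), (4, 6), (6, 2), (6, 9), (10, 2), (10, 9)}; count = 12.

For each of the 121 pairs (x, y) ∈ F_11², evaluate f(x, y) mod 11. Record the zeros.
  x = 0: [0↦9, 1↦7, 2↦1, 3↦2, 4↦10, 5↦3, 6↦3, 7↦10, 8↦2, 9↦1, 10↦7]  zeros at y ∈ ∅
  x = 1: [0↦6, 1↦4, 2↦9, 3↦10, 4↦7, 5↦0, 6↦0, 7↦7, 8↦10, 9↦9, 10↦4]  zeros at y ∈ {5, 6}
  x = 2: [0↦10, 1↦8, 2↦2, 3↦3, 4↦0, 5↦4, 6↦4, 7↦0, 8↦3, 9↦2, 10↦8]  zeros at y ∈ {4, 7}
  x = 3: [0↦10, 1↦8, 2↦2, 3↦3, 4↦0, 5↦4, 6↦4, 7↦0, 8↦3, 9↦2, 10↦8]  zeros at y ∈ {4, 7}
  x = 4: [0↦6, 1↦4, 2↦9, 3↦10, 4↦7, 5↦0, 6↦0, 7↦7, 8↦10, 9↦9, 10↦4]  zeros at y ∈ {5, 6}
  x = 5: [0↦9, 1↦7, 2↦1, 3↦2, 4↦10, 5↦3, 6↦3, 7↦10, 8↦2, 9↦1, 10↦7]  zeros at y ∈ ∅
  x = 6: [0↦8, 1↦6, 2↦0, 3↦1, 4↦9, 5↦2, 6↦2, 7↦9, 8↦1, 9↦0, 10↦6]  zeros at y ∈ {2, 9}
  x = 7: [0↦3, 1↦1, 2↦6, 3↦7, 4↦4, 5↦8, 6↦8, 7↦4, 8↦7, 9↦6, 10↦1]  zeros at y ∈ ∅
  x = 8: [0↦5, 1↦3, 2↦8, 3↦9, 4↦6, 5↦10, 6↦10, 7↦6, 8↦9, 9↦8, 10↦3]  zeros at y ∈ ∅
  x = 9: [0↦3, 1↦1, 2↦6, 3↦7, 4↦4, 5↦8, 6↦8, 7↦4, 8↦7, 9↦6, 10↦1]  zeros at y ∈ ∅
  x = 10: [0↦8, 1↦6, 2↦0, 3↦1, 4↦9, 5↦2, 6↦2, 7↦9, 8↦1, 9↦0, 10↦6]  zeros at y ∈ {2, 9}
Collecting zeros: affine points = {(1, 5), (1, 6), (2, 4), (2, 7), (3, 4), (3, 7), (4, 5), (4, 6), (6, 2), (6, 9), (10, 2), (10, 9)}.
Total count |C(F_11)_aff| = 12.


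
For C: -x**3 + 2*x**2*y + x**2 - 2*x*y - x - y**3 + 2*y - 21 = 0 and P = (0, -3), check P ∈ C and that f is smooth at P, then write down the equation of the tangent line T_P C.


Tangent line at P: 5*x - 25*y - 75 = 0.

Step 1: f(0, -3) = 0, so P lies on C.
Step 2: partial derivatives
  f_x(x, y) = -3*x**2 + 4*x*y + 2*x - 2*y - 1, f_y(x, y) = 2*x**2 - 2*x - 3*y**2 + 2.
  f_x(P) = 5, f_y(P) = -25 (gradient nonzero, so P is smooth).
Step 3: tangent line at P: 5·(x − 0) + -25·(y − -3) = 0.
Expanding: 5*x - 25*y - 75 = 0.


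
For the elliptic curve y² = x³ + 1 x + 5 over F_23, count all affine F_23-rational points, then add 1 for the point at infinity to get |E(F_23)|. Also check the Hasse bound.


Affine points = {(3, 9), (3, 14), (4, 2), (4, 21), (10, 7), (10, 16), (11, 6), (11, 17), (14, 7), (14, 16), (16, 0), (17, 6), (17, 17), (18, 6), (18, 17), (19, 11), (19, 12), (21, 8), (21, 15), (22, 7), (22, 16)}; affine count = 21; |E(F_23)| = 22.

Discriminant check: Δ ∝ 4a³ + 27b² = 4·1³ + 27·5² = 4·1 + 27·25 ≡ 12 (mod 23). Nonzero ⇒ E is nonsingular.
For each x ∈ F_23, compute rhs = x³ + 1·x + 5 mod 23, then count y ∈ F_23 with y² ≡ rhs.
  x = 0: rhs = 5, matching y values: none (0 points).
  x = 1: rhs = 7, matching y values: none (0 points).
  x = 2: rhs = 15, matching y values: none (0 points).
  x = 3: rhs = 12, matching y values: 9, 14 (2 points).
  x = 4: rhs = 4, matching y values: 2, 21 (2 points).
  x = 5: rhs = 20, matching y values: none (0 points).
  x = 6: rhs = 20, matching y values: none (0 points).
  x = 7: rhs = 10, matching y values: none (0 points).
  x = 8: rhs = 19, matching y values: none (0 points).
  x = 9: rhs = 7, matching y values: none (0 points).
  x = 10: rhs = 3, matching y values: 7, 16 (2 points).
  x = 11: rhs = 13, matching y values: 6, 17 (2 points).
  x = 12: rhs = 20, matching y values: none (0 points).
  x = 13: rhs = 7, matching y values: none (0 points).
  x = 14: rhs = 3, matching y values: 7, 16 (2 points).
  x = 15: rhs = 14, matching y values: none (0 points).
  x = 16: rhs = 0, matching y values: 0 (1 points).
  x = 17: rhs = 13, matching y values: 6, 17 (2 points).
  x = 18: rhs = 13, matching y values: 6, 17 (2 points).
  x = 19: rhs = 6, matching y values: 11, 12 (2 points).
  x = 20: rhs = 21, matching y values: none (0 points).
  x = 21: rhs = 18, matching y values: 8, 15 (2 points).
  x = 22: rhs = 3, matching y values: 7, 16 (2 points).
Total affine count: 21.
Full point count |E(F_23)| = 21 + 1 = 22.
Hasse bound: |22 − (23+1)| = |-2| = 2 ≤ 2√23 ≈ 9.5917 ✓.
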